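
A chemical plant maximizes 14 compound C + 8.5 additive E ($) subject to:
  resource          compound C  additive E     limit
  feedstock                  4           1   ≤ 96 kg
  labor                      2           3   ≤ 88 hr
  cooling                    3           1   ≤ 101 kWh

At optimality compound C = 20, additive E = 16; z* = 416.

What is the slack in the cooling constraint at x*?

cooling used = 3·20 + 1·16 = 76; slack = 101 − 76 = 25.

25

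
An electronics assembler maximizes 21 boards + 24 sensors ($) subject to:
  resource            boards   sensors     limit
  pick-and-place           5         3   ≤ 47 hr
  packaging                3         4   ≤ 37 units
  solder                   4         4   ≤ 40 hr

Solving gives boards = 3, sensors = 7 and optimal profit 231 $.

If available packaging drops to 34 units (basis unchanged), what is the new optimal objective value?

222

At the optimum: pick-and-place uses 36 of 47 (slack = 11); packaging uses 37 of 37 (binding); solder uses 40 of 40 (binding).
Since pick-and-place is not tight, its dual is 0.
The binding rows give the dual system: 3·y_packaging + 4·y_solder = 21 and 4·y_packaging + 4·y_solder = 24.
Solving: y_packaging = 3, y_solder = 3.
Δz = y_packaging·Δb = 3 × (-3) = -9, so new z* = 231 − 9 = 222.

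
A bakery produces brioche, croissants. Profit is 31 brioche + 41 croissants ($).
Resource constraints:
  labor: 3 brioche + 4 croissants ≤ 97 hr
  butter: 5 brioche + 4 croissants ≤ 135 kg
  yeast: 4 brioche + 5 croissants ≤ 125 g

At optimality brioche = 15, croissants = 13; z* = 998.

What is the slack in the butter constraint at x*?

8

butter used = 5·15 + 4·13 = 127; slack = 135 − 127 = 8.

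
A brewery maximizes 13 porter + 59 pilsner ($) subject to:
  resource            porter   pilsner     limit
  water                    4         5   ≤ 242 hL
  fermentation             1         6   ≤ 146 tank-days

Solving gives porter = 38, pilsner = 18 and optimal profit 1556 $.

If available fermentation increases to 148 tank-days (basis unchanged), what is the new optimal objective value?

1574

At the optimum: water uses 242 of 242 (binding); fermentation uses 146 of 146 (binding).
From A_Bᵀ y = c: 4·y_water + 1·y_fermentation = 13; 5·y_water + 6·y_fermentation = 59.
This yields shadow prices y_water = 1, y_fermentation = 9.
Δz = y_fermentation·Δb = 9 × (2) = 18, so new z* = 1556 + 18 = 1574.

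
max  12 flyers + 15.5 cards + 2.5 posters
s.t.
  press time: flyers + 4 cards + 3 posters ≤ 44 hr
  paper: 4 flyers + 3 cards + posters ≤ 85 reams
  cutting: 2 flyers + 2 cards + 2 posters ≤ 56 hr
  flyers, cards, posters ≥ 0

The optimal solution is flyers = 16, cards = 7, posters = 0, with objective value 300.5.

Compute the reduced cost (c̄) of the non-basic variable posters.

-6

Check each constraint at x*: press time 44/44 (tight); paper 85/85 (tight); cutting 46/56 (slack 10).
By complementary slackness, y = 0 for the non-binding constraint.
Dual feasibility on the basic columns requires 1·y_press time + 4·y_paper = 12, 4·y_press time + 3·y_paper = 15.5.
Solving: y_press time = 2, y_paper = 2.5.
Reduced cost of posters: c₃ − yᵀa₃ = 2.5 − (2·3 + 2.5·1) = 2.5 − 8.5 = -6.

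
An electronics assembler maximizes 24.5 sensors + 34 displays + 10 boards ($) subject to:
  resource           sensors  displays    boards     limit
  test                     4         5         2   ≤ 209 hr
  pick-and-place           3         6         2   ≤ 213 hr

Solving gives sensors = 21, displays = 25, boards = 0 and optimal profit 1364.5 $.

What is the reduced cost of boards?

Both test and pick-and-place are binding at x*.
From A_Bᵀ y = c: 4·y_test + 3·y_pick-and-place = 24.5; 5·y_test + 6·y_pick-and-place = 34.
Solving: y_test = 5, y_pick-and-place = 1.5.
Reduced cost of boards: c₃ − yᵀa₃ = 10 − (5·2 + 1.5·2) = 10 − 13 = -3.

-3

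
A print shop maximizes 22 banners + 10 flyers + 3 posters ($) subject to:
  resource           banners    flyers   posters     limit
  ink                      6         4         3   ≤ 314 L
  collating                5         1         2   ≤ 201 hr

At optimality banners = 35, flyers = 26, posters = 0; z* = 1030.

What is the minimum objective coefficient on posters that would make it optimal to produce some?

Both ink and collating are binding at x*.
From A_Bᵀ y = c: 6·y_ink + 5·y_collating = 22; 4·y_ink + 1·y_collating = 10.
This yields shadow prices y_ink = 2, y_collating = 2.
posters enters the basis when its profit ≥ yᵀa₃ = 2·3 + 2·2 = 10.

10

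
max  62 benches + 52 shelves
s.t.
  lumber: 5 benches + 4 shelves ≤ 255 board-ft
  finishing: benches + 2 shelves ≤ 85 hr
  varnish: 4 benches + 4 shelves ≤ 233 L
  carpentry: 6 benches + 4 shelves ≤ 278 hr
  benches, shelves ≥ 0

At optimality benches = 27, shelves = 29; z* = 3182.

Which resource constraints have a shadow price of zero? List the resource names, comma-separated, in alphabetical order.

lumber: 251/255 (slack 4)
finishing: 85/85 (binding)
varnish: 224/233 (slack 9)
carpentry: 278/278 (binding)
By complementary slackness, a constraint with positive slack has shadow price 0 → lumber, varnish.

lumber, varnish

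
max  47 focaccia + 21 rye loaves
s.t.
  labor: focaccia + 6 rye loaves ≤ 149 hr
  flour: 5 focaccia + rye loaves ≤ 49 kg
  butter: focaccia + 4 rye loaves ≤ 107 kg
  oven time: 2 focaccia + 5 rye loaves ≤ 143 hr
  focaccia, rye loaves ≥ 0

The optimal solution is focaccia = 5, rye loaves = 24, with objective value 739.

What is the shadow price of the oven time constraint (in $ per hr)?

0

Check each constraint at x*: labor 149/149 (tight); flour 49/49 (tight); butter 101/107 (slack 6); oven time 130/143 (slack 13).
By complementary slackness, y = 0 for the non-binding constraints.
From A_Bᵀ y = c: 1·y_labor + 5·y_flour = 47; 6·y_labor + 1·y_flour = 21.
Solving: y_labor = 2, y_flour = 9.
Shadow price of oven time = 0.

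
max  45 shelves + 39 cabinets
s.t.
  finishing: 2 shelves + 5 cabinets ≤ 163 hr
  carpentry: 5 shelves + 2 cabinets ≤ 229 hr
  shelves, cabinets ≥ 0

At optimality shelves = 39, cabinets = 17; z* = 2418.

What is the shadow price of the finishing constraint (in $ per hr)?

Check each constraint at x*: finishing 163/163 (tight); carpentry 229/229 (tight).
Dual feasibility on the basic columns requires 2·y_finishing + 5·y_carpentry = 45, 5·y_finishing + 2·y_carpentry = 39.
This yields shadow prices y_finishing = 5, y_carpentry = 7.
Shadow price of finishing = 5.

5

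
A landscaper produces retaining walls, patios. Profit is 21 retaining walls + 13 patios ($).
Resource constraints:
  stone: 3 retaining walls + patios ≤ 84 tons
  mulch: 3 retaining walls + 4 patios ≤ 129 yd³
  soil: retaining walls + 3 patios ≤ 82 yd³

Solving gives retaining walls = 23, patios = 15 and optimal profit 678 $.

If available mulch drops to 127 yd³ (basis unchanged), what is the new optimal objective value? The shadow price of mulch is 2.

Δb = -2, so new z* = 678 + (2)·(-2) = 678 − 4 = 674.

674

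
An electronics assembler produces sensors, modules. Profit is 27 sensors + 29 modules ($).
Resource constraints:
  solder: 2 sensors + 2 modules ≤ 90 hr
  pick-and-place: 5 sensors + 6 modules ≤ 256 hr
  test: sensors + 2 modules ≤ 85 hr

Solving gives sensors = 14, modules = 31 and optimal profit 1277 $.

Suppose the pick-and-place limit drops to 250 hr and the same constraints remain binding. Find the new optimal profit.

1265

At the optimum: solder uses 90 of 90 (binding); pick-and-place uses 256 of 256 (binding); test uses 76 of 85 (slack = 9).
Since test is not tight, its dual is 0.
From A_Bᵀ y = c: 2·y_solder + 5·y_pick-and-place = 27; 2·y_solder + 6·y_pick-and-place = 29.
This yields shadow prices y_solder = 8.5, y_pick-and-place = 2.
Δz = y_pick-and-place·Δb = 2 × (-6) = -12, so new z* = 1277 − 12 = 1265.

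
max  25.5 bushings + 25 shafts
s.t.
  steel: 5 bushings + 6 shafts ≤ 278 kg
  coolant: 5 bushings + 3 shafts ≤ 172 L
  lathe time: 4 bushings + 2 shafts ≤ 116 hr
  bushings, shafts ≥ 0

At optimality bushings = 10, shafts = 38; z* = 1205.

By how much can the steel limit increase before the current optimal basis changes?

Binding constraints: steel, lathe time. The basis is B = [[5,6],[4,2]] with det -14.
Per unit increase in steel, x* moves by d = (-0.1429, 0.2857).
The basis stays optimal until coolant becomes binding; allowable increase = 56 kg.

56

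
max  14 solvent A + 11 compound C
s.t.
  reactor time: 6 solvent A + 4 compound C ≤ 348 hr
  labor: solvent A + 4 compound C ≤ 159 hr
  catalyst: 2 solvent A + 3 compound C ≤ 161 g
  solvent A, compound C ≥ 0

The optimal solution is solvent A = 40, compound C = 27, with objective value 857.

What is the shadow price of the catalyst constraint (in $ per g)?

At the optimum: reactor time uses 348 of 348 (binding); labor uses 148 of 159 (slack = 11); catalyst uses 161 of 161 (binding).
Slack constraints have shadow price 0 (complementary slackness).
Dual feasibility on the basic columns requires 6·y_reactor time + 2·y_catalyst = 14, 4·y_reactor time + 3·y_catalyst = 11.
Solving: y_reactor time = 2, y_catalyst = 1.
Shadow price of catalyst = 1.

1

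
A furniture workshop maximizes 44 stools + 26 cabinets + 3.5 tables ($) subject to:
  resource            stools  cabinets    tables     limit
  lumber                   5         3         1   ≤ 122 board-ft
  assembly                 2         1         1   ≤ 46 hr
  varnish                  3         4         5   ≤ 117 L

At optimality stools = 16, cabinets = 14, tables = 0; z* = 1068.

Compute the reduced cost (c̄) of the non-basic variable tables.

Binding: lumber and assembly. Non-binding: varnish (13 unused).
By complementary slackness, y = 0 for the non-binding constraint.
The binding rows give the dual system: 5·y_lumber + 2·y_assembly = 44 and 3·y_lumber + 1·y_assembly = 26.
→ y_lumber = 8 and y_assembly = 2.
Reduced cost of tables: c₃ − yᵀa₃ = 3.5 − (8·1 + 2·1) = 3.5 − 10 = -6.5.

-6.5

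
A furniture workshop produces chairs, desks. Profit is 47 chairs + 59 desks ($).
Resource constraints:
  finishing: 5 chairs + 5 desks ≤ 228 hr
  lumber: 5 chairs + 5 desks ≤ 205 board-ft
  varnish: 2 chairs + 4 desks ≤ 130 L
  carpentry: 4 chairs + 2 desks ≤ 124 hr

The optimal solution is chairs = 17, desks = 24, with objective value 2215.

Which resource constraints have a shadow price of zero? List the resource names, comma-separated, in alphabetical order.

carpentry, finishing

finishing: 205/228 (slack 23)
lumber: 205/205 (binding)
varnish: 130/130 (binding)
carpentry: 116/124 (slack 8)
By complementary slackness, a constraint with positive slack has shadow price 0 → carpentry, finishing.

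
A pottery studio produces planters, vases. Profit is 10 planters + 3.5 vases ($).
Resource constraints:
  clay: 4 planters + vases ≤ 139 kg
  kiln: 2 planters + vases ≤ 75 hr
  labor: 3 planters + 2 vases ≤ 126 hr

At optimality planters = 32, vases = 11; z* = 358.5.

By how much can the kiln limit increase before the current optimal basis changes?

Binding constraints: clay, kiln. The basis is B = [[4,1],[2,1]] with det 2.
Per unit increase in kiln, x* moves by d = (-0.5, 2).
The basis stays optimal until labor becomes binding; allowable increase = 3.2 hr.

3.2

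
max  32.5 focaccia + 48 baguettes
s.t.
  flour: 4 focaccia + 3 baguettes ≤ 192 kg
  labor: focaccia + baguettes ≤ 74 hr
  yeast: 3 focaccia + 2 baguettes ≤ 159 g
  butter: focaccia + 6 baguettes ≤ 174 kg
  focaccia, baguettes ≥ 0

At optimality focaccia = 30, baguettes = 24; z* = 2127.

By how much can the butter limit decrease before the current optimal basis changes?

126

Binding constraints: flour, butter. The basis is B = [[4,3],[1,6]] with det 21.
Per unit decrease in butter, x* moves by d = (0.1429, -0.1905).
The basis stays optimal until baguettes reaches 0; allowable decrease = 126 kg.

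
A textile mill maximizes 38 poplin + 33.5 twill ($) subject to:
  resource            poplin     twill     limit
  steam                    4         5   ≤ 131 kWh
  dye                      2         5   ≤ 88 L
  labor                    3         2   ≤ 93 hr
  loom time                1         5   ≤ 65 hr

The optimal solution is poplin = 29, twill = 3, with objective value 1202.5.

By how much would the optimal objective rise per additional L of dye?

0

Binding: steam and labor. Non-binding: dye (15 unused), loom time (21 unused).
By complementary slackness, y = 0 for the non-binding constraints.
Dual feasibility on the basic columns requires 4·y_steam + 3·y_labor = 38, 5·y_steam + 2·y_labor = 33.5.
→ y_steam = 3.5 and y_labor = 8.
Shadow price of dye = 0.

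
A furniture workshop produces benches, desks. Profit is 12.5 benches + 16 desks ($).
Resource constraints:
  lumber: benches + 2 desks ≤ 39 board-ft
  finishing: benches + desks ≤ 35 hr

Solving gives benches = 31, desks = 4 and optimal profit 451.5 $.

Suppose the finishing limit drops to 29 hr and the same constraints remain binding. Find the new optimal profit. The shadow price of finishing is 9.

397.5

Δb = -6, so new z* = 451.5 + (9)·(-6) = 451.5 − 54 = 397.5.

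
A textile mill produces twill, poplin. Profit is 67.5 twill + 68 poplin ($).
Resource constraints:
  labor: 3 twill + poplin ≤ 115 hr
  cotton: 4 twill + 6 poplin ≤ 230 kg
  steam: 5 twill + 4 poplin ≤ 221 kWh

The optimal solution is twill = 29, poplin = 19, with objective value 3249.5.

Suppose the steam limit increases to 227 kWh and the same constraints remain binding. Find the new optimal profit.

3306.5

Binding: cotton and steam. Non-binding: labor (9 unused).
Slack constraints have shadow price 0 (complementary slackness).
Dual feasibility on the basic columns requires 4·y_cotton + 5·y_steam = 67.5, 6·y_cotton + 4·y_steam = 68.
→ y_cotton = 5 and y_steam = 9.5.
Δz = y_steam·Δb = 9.5 × (6) = 57, so new z* = 3249.5 + 57 = 3306.5.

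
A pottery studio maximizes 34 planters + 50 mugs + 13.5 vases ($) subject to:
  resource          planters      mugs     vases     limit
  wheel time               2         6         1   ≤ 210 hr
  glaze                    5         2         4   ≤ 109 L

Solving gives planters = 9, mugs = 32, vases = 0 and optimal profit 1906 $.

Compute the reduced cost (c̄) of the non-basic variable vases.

-9.5

Check each constraint at x*: wheel time 210/210 (tight); glaze 109/109 (tight).
The binding rows give the dual system: 2·y_wheel time + 5·y_glaze = 34 and 6·y_wheel time + 2·y_glaze = 50.
→ y_wheel time = 7 and y_glaze = 4.
Reduced cost of vases: c₃ − yᵀa₃ = 13.5 − (7·1 + 4·4) = 13.5 − 23 = -9.5.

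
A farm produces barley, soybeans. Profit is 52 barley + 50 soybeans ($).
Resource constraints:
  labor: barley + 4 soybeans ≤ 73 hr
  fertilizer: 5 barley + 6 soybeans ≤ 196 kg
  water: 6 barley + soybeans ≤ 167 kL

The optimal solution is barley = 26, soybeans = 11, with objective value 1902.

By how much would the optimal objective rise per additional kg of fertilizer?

8

Check each constraint at x*: labor 70/73 (slack 3); fertilizer 196/196 (tight); water 167/167 (tight).
Slack constraints have shadow price 0 (complementary slackness).
From A_Bᵀ y = c: 5·y_fertilizer + 6·y_water = 52; 6·y_fertilizer + 1·y_water = 50.
This yields shadow prices y_fertilizer = 8, y_water = 2.
Shadow price of fertilizer = 8.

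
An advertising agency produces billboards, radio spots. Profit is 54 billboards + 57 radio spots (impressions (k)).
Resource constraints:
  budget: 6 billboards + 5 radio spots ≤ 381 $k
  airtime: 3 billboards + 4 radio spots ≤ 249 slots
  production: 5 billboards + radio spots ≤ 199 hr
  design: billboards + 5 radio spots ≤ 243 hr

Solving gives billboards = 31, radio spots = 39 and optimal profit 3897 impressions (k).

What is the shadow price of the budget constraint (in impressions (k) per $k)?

Binding: budget and airtime. Non-binding: production (5 unused), design (17 unused).
Since production, design are not tight, their duals are 0.
Dual feasibility on the basic columns requires 6·y_budget + 3·y_airtime = 54, 5·y_budget + 4·y_airtime = 57.
Solving: y_budget = 5, y_airtime = 8.
Shadow price of budget = 5.

5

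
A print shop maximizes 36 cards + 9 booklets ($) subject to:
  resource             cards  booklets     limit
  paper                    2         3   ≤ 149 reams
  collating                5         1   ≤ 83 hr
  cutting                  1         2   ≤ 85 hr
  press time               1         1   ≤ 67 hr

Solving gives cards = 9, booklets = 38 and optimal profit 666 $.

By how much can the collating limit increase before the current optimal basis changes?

Binding constraints: collating, cutting. The basis is B = [[5,1],[1,2]] with det 9.
Per unit increase in collating, x* moves by d = (0.2222, -0.1111).
The basis stays optimal until paper becomes binding; allowable increase = 153 hr.

153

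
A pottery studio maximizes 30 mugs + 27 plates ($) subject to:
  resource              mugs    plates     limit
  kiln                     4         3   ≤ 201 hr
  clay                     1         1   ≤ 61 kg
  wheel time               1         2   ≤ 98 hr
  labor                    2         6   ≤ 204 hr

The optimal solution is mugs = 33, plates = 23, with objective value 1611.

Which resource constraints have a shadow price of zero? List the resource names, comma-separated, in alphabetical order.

kiln: 201/201 (binding)
clay: 56/61 (slack 5)
wheel time: 79/98 (slack 19)
labor: 204/204 (binding)
By complementary slackness, a constraint with positive slack has shadow price 0 → clay, wheel time.

clay, wheel time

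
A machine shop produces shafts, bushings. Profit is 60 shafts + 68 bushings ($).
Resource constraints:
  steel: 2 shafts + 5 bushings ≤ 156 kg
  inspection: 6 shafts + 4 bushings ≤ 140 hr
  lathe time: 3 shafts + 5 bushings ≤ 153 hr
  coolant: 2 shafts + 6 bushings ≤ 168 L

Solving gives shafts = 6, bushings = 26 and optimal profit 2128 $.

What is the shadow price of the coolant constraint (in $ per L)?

6

Binding: inspection and coolant. Non-binding: steel (14 unused), lathe time (5 unused).
Since steel, lathe time are not tight, their duals are 0.
Dual feasibility on the basic columns requires 6·y_inspection + 2·y_coolant = 60, 4·y_inspection + 6·y_coolant = 68.
This yields shadow prices y_inspection = 8, y_coolant = 6.
Shadow price of coolant = 6.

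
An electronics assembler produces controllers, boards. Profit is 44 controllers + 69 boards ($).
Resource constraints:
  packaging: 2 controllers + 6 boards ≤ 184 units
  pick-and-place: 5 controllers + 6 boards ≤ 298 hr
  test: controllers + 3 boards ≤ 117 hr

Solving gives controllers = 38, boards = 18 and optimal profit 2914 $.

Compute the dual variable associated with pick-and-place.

Check each constraint at x*: packaging 184/184 (tight); pick-and-place 298/298 (tight); test 92/117 (slack 25).
Since test is not tight, its dual is 0.
From A_Bᵀ y = c: 2·y_packaging + 5·y_pick-and-place = 44; 6·y_packaging + 6·y_pick-and-place = 69.
This yields shadow prices y_packaging = 4.5, y_pick-and-place = 7.
Shadow price of pick-and-place = 7.

7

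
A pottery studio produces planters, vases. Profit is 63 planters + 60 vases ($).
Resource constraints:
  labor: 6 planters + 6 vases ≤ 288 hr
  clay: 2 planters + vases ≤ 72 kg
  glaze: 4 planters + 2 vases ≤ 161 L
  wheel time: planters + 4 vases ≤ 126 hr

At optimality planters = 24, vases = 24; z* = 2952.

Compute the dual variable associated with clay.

Binding: labor and clay. Non-binding: glaze (17 unused), wheel time (6 unused).
Slack constraints have shadow price 0 (complementary slackness).
The binding rows give the dual system: 6·y_labor + 2·y_clay = 63 and 6·y_labor + 1·y_clay = 60.
→ y_labor = 9.5 and y_clay = 3.
Shadow price of clay = 3.

3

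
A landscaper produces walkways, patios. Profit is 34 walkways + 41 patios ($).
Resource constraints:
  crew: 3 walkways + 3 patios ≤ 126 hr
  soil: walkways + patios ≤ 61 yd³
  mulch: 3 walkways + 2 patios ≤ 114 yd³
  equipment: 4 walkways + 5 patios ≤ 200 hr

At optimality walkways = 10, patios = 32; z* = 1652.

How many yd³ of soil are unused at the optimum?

soil used = 1·10 + 1·32 = 42; slack = 61 − 42 = 19.

19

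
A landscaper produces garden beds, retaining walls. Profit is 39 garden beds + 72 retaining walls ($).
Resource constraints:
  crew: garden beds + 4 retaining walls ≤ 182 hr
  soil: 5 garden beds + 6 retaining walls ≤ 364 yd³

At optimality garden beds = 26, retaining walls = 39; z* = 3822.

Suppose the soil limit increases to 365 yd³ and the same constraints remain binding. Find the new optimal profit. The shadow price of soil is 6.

3828

Δb = 1, so new z* = 3822 + (6)·(1) = 3822 + 6 = 3828.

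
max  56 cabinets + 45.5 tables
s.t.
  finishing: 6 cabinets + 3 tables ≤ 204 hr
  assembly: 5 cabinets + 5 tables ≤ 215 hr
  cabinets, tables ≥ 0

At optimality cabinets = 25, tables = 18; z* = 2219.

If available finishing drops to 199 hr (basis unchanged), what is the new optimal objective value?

2201.5

At the optimum: finishing uses 204 of 204 (binding); assembly uses 215 of 215 (binding).
The binding rows give the dual system: 6·y_finishing + 5·y_assembly = 56 and 3·y_finishing + 5·y_assembly = 45.5.
Solving: y_finishing = 3.5, y_assembly = 7.
Δz = y_finishing·Δb = 3.5 × (-5) = -17.5, so new z* = 2219 − 17.5 = 2201.5.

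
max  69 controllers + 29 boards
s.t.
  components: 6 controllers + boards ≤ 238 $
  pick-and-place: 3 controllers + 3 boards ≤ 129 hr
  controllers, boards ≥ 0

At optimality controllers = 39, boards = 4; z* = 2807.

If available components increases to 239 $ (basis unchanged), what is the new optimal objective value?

Both components and pick-and-place are binding at x*.
The binding rows give the dual system: 6·y_components + 3·y_pick-and-place = 69 and 1·y_components + 3·y_pick-and-place = 29.
Solving: y_components = 8, y_pick-and-place = 7.
Δz = y_components·Δb = 8 × (1) = 8, so new z* = 2807 + 8 = 2815.

2815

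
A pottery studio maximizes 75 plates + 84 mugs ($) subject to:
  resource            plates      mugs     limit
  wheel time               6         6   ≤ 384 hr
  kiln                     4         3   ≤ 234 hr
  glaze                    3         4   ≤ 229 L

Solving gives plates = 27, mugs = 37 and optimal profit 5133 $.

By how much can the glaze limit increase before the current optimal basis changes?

27

Binding constraints: wheel time, glaze. The basis is B = [[6,6],[3,4]] with det 6.
Per unit increase in glaze, x* moves by d = (-1, 1).
The basis stays optimal until plates reaches 0; allowable increase = 27 L.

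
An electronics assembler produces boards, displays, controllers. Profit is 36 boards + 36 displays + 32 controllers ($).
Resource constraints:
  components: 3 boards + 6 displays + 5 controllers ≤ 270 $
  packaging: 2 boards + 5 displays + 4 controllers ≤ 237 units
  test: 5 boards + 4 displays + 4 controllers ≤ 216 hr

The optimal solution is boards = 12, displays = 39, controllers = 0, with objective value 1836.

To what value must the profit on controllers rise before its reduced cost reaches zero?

34

At the optimum: components uses 270 of 270 (binding); packaging uses 219 of 237 (slack = 18); test uses 216 of 216 (binding).
Slack constraints have shadow price 0 (complementary slackness).
The binding rows give the dual system: 3·y_components + 5·y_test = 36 and 6·y_components + 4·y_test = 36.
Solving: y_components = 2, y_test = 6.
controllers enters the basis when its profit ≥ yᵀa₃ = 2·5 + 6·4 = 34.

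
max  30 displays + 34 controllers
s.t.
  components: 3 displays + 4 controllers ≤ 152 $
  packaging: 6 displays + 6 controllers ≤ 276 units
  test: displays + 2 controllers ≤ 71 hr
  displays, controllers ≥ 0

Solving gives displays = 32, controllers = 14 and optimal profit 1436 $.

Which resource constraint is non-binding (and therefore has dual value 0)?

components: 152/152 (binding)
packaging: 276/276 (binding)
test: 60/71 (slack 11)
By complementary slackness, a constraint with positive slack has shadow price 0 → test.

test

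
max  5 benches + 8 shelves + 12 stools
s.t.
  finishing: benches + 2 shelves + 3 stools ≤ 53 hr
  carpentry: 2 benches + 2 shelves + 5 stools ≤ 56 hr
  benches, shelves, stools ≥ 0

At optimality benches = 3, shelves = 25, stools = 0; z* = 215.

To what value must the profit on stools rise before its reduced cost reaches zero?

Both finishing and carpentry are binding at x*.
The binding rows give the dual system: 1·y_finishing + 2·y_carpentry = 5 and 2·y_finishing + 2·y_carpentry = 8.
Solving: y_finishing = 3, y_carpentry = 1.
stools enters the basis when its profit ≥ yᵀa₃ = 3·3 + 1·5 = 14.

14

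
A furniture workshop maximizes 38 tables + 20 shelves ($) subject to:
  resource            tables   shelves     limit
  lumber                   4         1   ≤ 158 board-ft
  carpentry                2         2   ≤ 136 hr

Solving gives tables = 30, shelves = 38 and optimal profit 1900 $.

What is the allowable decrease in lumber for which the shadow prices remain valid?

90

Binding constraints: lumber, carpentry. The basis is B = [[4,1],[2,2]] with det 6.
Per unit decrease in lumber, x* moves by d = (-0.3333, 0.3333).
The basis stays optimal until tables reaches 0; allowable decrease = 90 board-ft.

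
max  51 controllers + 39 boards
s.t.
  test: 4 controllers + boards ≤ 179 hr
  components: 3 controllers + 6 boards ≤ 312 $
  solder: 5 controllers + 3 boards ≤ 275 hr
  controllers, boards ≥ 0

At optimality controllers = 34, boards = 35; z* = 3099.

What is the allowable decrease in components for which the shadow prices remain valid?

24

Binding constraints: components, solder. The basis is B = [[3,6],[5,3]] with det -21.
Per unit decrease in components, x* moves by d = (0.1429, -0.2381).
The basis stays optimal until test becomes binding; allowable decrease = 24 $.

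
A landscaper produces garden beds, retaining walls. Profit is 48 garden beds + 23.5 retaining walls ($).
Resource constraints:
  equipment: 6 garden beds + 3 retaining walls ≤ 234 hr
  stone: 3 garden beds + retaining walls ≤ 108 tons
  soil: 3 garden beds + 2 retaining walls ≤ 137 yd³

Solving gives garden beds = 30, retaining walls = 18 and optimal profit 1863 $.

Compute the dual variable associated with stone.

1

Check each constraint at x*: equipment 234/234 (tight); stone 108/108 (tight); soil 126/137 (slack 11).
Since soil is not tight, its dual is 0.
Dual feasibility on the basic columns requires 6·y_equipment + 3·y_stone = 48, 3·y_equipment + 1·y_stone = 23.5.
→ y_equipment = 7.5 and y_stone = 1.
Shadow price of stone = 1.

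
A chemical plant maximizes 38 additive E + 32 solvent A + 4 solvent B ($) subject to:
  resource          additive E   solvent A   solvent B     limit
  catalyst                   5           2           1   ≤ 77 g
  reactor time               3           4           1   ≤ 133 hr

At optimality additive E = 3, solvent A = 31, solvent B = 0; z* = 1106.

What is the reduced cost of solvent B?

Check each constraint at x*: catalyst 77/77 (tight); reactor time 133/133 (tight).
Dual feasibility on the basic columns requires 5·y_catalyst + 3·y_reactor time = 38, 2·y_catalyst + 4·y_reactor time = 32.
This yields shadow prices y_catalyst = 4, y_reactor time = 6.
Reduced cost of solvent B: c₃ − yᵀa₃ = 4 − (4·1 + 6·1) = 4 − 10 = -6.

-6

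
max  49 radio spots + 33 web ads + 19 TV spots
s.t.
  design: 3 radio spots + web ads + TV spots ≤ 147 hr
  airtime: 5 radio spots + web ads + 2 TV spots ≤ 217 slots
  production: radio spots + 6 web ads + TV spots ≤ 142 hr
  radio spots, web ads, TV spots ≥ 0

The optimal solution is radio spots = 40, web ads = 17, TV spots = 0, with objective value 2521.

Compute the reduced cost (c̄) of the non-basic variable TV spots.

-3

Check each constraint at x*: design 137/147 (slack 10); airtime 217/217 (tight); production 142/142 (tight).
Since design is not tight, its dual is 0.
Dual feasibility on the basic columns requires 5·y_airtime + 1·y_production = 49, 1·y_airtime + 6·y_production = 33.
→ y_airtime = 9 and y_production = 4.
Reduced cost of TV spots: c₃ − yᵀa₃ = 19 − (9·2 + 4·1) = 19 − 22 = -3.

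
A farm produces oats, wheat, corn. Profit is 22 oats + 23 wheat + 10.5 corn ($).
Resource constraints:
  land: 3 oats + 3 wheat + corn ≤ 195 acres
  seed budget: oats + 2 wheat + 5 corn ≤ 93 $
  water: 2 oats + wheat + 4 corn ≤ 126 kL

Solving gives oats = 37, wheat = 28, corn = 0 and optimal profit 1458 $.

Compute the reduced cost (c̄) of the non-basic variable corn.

-1.5

Binding: land and seed budget. Non-binding: water (24 unused).
By complementary slackness, y = 0 for the non-binding constraint.
Dual feasibility on the basic columns requires 3·y_land + 1·y_seed budget = 22, 3·y_land + 2·y_seed budget = 23.
Solving: y_land = 7, y_seed budget = 1.
Reduced cost of corn: c₃ − yᵀa₃ = 10.5 − (7·1 + 1·5) = 10.5 − 12 = -1.5.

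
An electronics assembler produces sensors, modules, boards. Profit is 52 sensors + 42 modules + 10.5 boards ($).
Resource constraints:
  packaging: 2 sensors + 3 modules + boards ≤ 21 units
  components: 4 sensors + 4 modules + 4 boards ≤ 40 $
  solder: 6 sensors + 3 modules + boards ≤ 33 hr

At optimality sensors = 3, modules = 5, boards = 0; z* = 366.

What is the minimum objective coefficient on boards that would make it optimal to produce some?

14

Binding: packaging and solder. Non-binding: components (8 unused).
Since components is not tight, its dual is 0.
From A_Bᵀ y = c: 2·y_packaging + 6·y_solder = 52; 3·y_packaging + 3·y_solder = 42.
Solving: y_packaging = 8, y_solder = 6.
boards enters the basis when its profit ≥ yᵀa₃ = 8·1 + 6·1 = 14.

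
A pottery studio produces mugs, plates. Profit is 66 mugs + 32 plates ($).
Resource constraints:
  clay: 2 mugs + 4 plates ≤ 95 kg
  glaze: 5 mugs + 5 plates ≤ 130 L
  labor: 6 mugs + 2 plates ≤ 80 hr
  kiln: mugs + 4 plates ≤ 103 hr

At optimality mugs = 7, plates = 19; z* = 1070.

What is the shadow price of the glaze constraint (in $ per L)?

Check each constraint at x*: clay 90/95 (slack 5); glaze 130/130 (tight); labor 80/80 (tight); kiln 83/103 (slack 20).
Slack constraints have shadow price 0 (complementary slackness).
The binding rows give the dual system: 5·y_glaze + 6·y_labor = 66 and 5·y_glaze + 2·y_labor = 32.
→ y_glaze = 3 and y_labor = 8.5.
Shadow price of glaze = 3.

3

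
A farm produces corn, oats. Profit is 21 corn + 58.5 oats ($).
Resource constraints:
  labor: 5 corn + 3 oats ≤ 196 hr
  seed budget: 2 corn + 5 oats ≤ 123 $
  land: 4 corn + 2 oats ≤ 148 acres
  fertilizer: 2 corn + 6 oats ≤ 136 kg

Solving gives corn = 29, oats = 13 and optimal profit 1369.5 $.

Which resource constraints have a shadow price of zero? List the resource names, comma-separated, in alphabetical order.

labor, land

labor: 184/196 (slack 12)
seed budget: 123/123 (binding)
land: 142/148 (slack 6)
fertilizer: 136/136 (binding)
By complementary slackness, a constraint with positive slack has shadow price 0 → labor, land.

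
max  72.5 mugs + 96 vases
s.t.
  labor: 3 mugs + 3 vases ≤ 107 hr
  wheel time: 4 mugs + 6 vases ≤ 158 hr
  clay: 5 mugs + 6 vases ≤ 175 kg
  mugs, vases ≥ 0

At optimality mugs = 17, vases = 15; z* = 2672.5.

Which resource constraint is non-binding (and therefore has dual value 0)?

labor

labor: 96/107 (slack 11)
wheel time: 158/158 (binding)
clay: 175/175 (binding)
By complementary slackness, a constraint with positive slack has shadow price 0 → labor.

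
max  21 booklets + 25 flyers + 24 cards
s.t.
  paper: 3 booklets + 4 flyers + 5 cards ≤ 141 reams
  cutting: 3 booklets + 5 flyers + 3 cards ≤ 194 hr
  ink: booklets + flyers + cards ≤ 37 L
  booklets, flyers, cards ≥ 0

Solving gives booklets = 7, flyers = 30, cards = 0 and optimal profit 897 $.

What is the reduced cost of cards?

-5

At the optimum: paper uses 141 of 141 (binding); cutting uses 171 of 194 (slack = 23); ink uses 37 of 37 (binding).
Since cutting is not tight, its dual is 0.
The binding rows give the dual system: 3·y_paper + 1·y_ink = 21 and 4·y_paper + 1·y_ink = 25.
→ y_paper = 4 and y_ink = 9.
Reduced cost of cards: c₃ − yᵀa₃ = 24 − (4·5 + 9·1) = 24 − 29 = -5.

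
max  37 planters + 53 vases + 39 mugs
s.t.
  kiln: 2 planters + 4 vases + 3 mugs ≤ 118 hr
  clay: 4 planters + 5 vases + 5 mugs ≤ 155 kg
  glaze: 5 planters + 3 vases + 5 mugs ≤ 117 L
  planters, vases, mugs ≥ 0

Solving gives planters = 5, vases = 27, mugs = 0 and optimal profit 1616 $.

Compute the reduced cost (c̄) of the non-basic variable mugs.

Binding: kiln and clay. Non-binding: glaze (11 unused).
Since glaze is not tight, its dual is 0.
Dual feasibility on the basic columns requires 2·y_kiln + 4·y_clay = 37, 4·y_kiln + 5·y_clay = 53.
Solving: y_kiln = 4.5, y_clay = 7.
Reduced cost of mugs: c₃ − yᵀa₃ = 39 − (4.5·3 + 7·5) = 39 − 48.5 = -9.5.

-9.5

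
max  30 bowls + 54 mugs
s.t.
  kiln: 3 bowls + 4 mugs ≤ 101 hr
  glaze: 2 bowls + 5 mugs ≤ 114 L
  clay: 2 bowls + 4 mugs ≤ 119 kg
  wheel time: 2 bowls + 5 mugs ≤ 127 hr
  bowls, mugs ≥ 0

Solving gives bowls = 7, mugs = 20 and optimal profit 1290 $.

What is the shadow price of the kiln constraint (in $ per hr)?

Check each constraint at x*: kiln 101/101 (tight); glaze 114/114 (tight); clay 94/119 (slack 25); wheel time 114/127 (slack 13).
Slack constraints have shadow price 0 (complementary slackness).
Dual feasibility on the basic columns requires 3·y_kiln + 2·y_glaze = 30, 4·y_kiln + 5·y_glaze = 54.
This yields shadow prices y_kiln = 6, y_glaze = 6.
Shadow price of kiln = 6.

6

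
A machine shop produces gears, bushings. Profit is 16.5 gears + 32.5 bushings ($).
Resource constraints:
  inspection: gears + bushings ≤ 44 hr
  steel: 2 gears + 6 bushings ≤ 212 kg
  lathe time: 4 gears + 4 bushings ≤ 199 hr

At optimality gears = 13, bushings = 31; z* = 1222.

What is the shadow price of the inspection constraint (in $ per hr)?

8.5

Binding: inspection and steel. Non-binding: lathe time (23 unused).
By complementary slackness, y = 0 for the non-binding constraint.
The binding rows give the dual system: 1·y_inspection + 2·y_steel = 16.5 and 1·y_inspection + 6·y_steel = 32.5.
→ y_inspection = 8.5 and y_steel = 4.
Shadow price of inspection = 8.5.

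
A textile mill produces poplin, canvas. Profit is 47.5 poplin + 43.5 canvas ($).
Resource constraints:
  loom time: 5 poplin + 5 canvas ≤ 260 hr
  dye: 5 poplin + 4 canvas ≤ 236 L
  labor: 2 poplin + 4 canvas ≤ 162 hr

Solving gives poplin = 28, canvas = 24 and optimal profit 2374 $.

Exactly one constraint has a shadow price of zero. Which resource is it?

loom time: 260/260 (binding)
dye: 236/236 (binding)
labor: 152/162 (slack 10)
By complementary slackness, a constraint with positive slack has shadow price 0 → labor.

labor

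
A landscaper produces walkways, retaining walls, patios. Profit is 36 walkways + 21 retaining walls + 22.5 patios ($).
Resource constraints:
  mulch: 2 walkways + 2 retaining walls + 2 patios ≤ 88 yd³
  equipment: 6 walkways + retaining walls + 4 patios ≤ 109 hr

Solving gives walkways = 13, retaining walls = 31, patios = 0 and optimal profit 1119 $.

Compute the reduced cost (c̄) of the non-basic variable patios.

-7.5

Both mulch and equipment are binding at x*.
The binding rows give the dual system: 2·y_mulch + 6·y_equipment = 36 and 2·y_mulch + 1·y_equipment = 21.
This yields shadow prices y_mulch = 9, y_equipment = 3.
Reduced cost of patios: c₃ − yᵀa₃ = 22.5 − (9·2 + 3·4) = 22.5 − 30 = -7.5.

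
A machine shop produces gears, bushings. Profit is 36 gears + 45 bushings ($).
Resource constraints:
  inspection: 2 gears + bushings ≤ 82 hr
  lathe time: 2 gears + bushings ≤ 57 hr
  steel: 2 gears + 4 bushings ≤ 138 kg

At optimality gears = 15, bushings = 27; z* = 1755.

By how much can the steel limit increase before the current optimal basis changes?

90

Binding constraints: lathe time, steel. The basis is B = [[2,1],[2,4]] with det 6.
Per unit increase in steel, x* moves by d = (-0.1667, 0.3333).
The basis stays optimal until gears reaches 0; allowable increase = 90 kg.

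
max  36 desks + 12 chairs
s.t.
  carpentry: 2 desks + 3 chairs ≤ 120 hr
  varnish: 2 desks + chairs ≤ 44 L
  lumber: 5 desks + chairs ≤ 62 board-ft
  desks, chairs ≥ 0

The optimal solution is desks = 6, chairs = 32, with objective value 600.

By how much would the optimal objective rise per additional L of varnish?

8

At the optimum: carpentry uses 108 of 120 (slack = 12); varnish uses 44 of 44 (binding); lumber uses 62 of 62 (binding).
Slack constraints have shadow price 0 (complementary slackness).
From A_Bᵀ y = c: 2·y_varnish + 5·y_lumber = 36; 1·y_varnish + 1·y_lumber = 12.
Solving: y_varnish = 8, y_lumber = 4.
Shadow price of varnish = 8.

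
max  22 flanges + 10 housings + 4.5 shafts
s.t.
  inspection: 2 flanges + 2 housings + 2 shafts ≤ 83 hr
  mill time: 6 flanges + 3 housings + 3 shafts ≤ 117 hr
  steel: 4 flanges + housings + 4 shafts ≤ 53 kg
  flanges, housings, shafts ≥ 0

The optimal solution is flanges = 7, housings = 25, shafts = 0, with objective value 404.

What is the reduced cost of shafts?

-8.5

At the optimum: inspection uses 64 of 83 (slack = 19); mill time uses 117 of 117 (binding); steel uses 53 of 53 (binding).
By complementary slackness, y = 0 for the non-binding constraint.
From A_Bᵀ y = c: 6·y_mill time + 4·y_steel = 22; 3·y_mill time + 1·y_steel = 10.
This yields shadow prices y_mill time = 3, y_steel = 1.
Reduced cost of shafts: c₃ − yᵀa₃ = 4.5 − (3·3 + 1·4) = 4.5 − 13 = -8.5.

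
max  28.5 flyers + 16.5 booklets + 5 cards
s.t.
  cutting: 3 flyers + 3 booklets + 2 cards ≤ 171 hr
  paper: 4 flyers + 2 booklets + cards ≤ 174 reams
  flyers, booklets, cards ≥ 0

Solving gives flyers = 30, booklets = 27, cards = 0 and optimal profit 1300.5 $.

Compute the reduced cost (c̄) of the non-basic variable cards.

-4

Check each constraint at x*: cutting 171/171 (tight); paper 174/174 (tight).
From A_Bᵀ y = c: 3·y_cutting + 4·y_paper = 28.5; 3·y_cutting + 2·y_paper = 16.5.
This yields shadow prices y_cutting = 1.5, y_paper = 6.
Reduced cost of cards: c₃ − yᵀa₃ = 5 − (1.5·2 + 6·1) = 5 − 9 = -4.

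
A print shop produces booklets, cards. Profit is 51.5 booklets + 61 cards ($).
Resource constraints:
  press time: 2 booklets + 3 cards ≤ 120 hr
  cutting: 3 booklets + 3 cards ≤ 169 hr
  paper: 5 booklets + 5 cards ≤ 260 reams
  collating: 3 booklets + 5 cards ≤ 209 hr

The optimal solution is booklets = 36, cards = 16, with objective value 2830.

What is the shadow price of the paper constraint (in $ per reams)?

6.5

Binding: press time and paper. Non-binding: cutting (13 unused), collating (21 unused).
Since cutting, collating are not tight, their duals are 0.
Dual feasibility on the basic columns requires 2·y_press time + 5·y_paper = 51.5, 3·y_press time + 5·y_paper = 61.
Solving: y_press time = 9.5, y_paper = 6.5.
Shadow price of paper = 6.5.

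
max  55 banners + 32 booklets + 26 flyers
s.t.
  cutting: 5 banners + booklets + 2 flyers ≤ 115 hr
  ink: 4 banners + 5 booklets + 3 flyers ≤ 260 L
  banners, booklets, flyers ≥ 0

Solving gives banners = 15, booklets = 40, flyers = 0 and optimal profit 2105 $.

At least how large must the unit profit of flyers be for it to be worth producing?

Both cutting and ink are binding at x*.
The binding rows give the dual system: 5·y_cutting + 4·y_ink = 55 and 1·y_cutting + 5·y_ink = 32.
Solving: y_cutting = 7, y_ink = 5.
flyers enters the basis when its profit ≥ yᵀa₃ = 7·2 + 5·3 = 29.

29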